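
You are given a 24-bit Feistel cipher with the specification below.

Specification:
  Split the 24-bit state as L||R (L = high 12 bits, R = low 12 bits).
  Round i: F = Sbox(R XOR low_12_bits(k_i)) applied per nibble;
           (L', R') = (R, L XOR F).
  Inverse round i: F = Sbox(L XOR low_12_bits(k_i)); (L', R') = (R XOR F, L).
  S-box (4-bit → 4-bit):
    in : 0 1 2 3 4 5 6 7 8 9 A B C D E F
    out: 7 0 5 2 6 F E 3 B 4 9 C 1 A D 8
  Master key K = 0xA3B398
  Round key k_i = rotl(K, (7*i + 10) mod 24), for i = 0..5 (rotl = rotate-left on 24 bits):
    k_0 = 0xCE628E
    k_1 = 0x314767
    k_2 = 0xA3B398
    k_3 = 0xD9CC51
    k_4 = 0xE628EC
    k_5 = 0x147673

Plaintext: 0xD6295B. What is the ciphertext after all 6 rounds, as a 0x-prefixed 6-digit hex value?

s_0 = plaintext = 0xD6295B
s_1 = Round(s_0, k_0) = 0x95B1CD
s_2 = Round(s_1, k_1) = 0x1CD7C2
s_3 = Round(s_2, k_2) = 0x7C2734
s_4 = Round(s_3, k_3) = 0x734B2D
s_5 = Round(s_4, k_4) = 0xB2D524
s_6 = Round(s_5, k_5) = 0x5249DE

0x5249DE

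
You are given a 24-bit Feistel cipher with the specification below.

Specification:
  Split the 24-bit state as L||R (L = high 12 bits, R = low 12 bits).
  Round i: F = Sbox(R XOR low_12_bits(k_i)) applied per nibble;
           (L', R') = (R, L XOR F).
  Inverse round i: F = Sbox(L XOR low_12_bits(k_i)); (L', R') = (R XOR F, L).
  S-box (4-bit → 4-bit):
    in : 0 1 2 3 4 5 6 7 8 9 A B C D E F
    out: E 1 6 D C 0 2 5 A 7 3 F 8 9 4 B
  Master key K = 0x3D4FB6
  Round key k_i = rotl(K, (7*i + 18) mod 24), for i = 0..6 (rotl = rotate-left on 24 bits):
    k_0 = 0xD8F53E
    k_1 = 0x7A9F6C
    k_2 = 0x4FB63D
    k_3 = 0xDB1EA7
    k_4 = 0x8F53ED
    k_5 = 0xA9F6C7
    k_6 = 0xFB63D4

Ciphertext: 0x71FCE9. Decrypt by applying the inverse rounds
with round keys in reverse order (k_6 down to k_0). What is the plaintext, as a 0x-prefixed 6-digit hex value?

s_0 = ciphertext = 0x71FCE9
s_1 = InvRound(s_0, k_6) = 0x06671F
s_2 = InvRound(s_1, k_5) = 0x52E066
s_3 = InvRound(s_2, k_4) = 0x2EB52E
s_4 = InvRound(s_3, k_3) = 0xDE62EB
s_5 = InvRound(s_4, k_2) = 0xD74DE6
s_6 = InvRound(s_5, k_1) = 0xBFCD74
s_7 = InvRound(s_6, k_0) = 0x9F2BFC

0x9F2BFC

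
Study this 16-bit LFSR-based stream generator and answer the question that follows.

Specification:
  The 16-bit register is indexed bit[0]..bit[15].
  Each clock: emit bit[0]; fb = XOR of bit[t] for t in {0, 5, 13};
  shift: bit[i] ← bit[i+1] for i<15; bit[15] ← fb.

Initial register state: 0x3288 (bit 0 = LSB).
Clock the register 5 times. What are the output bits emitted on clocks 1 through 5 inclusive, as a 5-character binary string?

00010

reg_0 = 0x3288
clock 1: out=0, reg = 0x9944
clock 2: out=0, reg = 0x4CA2
clock 3: out=0, reg = 0xA651
clock 4: out=1, reg = 0x5328
clock 5: out=0, reg = 0xA994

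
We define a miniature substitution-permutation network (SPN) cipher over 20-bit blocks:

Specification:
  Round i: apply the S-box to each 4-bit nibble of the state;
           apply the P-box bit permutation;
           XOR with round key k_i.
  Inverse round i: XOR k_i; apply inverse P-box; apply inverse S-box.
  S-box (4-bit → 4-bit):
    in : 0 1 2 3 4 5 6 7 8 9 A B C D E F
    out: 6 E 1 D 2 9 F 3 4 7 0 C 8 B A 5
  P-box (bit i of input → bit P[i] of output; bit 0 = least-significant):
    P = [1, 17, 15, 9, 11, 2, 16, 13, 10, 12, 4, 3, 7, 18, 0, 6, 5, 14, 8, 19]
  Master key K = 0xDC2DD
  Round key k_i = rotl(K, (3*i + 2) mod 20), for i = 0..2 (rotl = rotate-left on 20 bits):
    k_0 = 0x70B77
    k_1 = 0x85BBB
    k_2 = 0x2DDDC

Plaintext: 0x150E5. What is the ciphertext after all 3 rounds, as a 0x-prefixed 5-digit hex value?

0xF1F08

s_0 = plaintext = 0x150E5
s_1 = Round(s_0, k_0) = 0xF78A1
s_2 = Round(s_1, k_1) = 0xED80B
s_3 = Round(s_2, k_2) = 0xF1F08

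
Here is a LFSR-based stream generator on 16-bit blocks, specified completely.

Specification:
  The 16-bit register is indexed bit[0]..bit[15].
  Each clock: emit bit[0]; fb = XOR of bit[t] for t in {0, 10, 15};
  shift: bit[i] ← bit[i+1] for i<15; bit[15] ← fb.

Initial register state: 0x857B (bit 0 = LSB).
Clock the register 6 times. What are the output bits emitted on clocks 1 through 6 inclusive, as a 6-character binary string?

110111

reg_0 = 0x857B
clock 1: out=1, reg = 0xC2BD
clock 2: out=1, reg = 0x615E
clock 3: out=0, reg = 0x30AF
clock 4: out=1, reg = 0x9857
clock 5: out=1, reg = 0x4C2B
clock 6: out=1, reg = 0x2615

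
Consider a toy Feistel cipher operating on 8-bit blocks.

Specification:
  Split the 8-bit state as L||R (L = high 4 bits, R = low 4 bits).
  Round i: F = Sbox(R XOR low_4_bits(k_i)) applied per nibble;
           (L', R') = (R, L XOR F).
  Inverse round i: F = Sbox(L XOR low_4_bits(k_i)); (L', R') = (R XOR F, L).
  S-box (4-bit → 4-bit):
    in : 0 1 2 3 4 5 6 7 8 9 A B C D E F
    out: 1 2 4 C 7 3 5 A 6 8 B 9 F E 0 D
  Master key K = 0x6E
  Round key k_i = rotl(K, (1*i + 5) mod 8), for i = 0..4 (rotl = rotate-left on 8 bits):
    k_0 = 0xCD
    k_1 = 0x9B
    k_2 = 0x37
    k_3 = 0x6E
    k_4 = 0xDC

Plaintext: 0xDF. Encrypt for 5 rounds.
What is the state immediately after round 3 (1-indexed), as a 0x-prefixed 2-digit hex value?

s_0 = plaintext = 0xDF
s_1 = Round(s_0, k_0) = 0xF9
s_2 = Round(s_1, k_1) = 0x9B
s_3 = Round(s_2, k_2) = 0xB6
s_4 = Round(s_3, k_3) = 0x6D
s_5 = Round(s_4, k_4) = 0xD4

0xB6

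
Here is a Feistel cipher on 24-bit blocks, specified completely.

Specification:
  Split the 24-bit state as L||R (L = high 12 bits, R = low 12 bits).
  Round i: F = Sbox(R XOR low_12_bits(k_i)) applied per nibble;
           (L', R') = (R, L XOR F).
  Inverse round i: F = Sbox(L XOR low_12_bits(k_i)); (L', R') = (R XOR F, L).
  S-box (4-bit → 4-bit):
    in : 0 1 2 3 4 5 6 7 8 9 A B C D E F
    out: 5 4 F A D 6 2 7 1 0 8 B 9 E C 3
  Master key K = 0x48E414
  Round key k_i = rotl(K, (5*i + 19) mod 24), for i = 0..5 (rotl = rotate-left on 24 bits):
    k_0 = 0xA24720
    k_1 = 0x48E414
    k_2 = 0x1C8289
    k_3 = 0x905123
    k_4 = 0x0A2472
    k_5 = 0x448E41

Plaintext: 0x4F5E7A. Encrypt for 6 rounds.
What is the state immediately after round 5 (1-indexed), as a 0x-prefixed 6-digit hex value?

0xD17471

s_0 = plaintext = 0x4F5E7A
s_1 = Round(s_0, k_0) = 0xE7A49D
s_2 = Round(s_1, k_1) = 0x49DB6A
s_3 = Round(s_2, k_2) = 0xB6A457
s_4 = Round(s_3, k_3) = 0x457D17
s_5 = Round(s_4, k_4) = 0xD17471
s_6 = Round(s_5, k_5) = 0x4715B2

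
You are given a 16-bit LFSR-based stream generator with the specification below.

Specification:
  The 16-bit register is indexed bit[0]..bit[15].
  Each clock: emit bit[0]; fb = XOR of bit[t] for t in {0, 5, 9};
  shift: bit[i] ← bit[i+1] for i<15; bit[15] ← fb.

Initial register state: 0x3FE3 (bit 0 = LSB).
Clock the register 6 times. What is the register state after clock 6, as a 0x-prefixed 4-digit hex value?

0x0CFF

reg_0 = 0x3FE3
clock 1: out=1, reg = 0x9FF1
clock 2: out=1, reg = 0xCFF8
clock 3: out=0, reg = 0x67FC
clock 4: out=0, reg = 0x33FE
clock 5: out=0, reg = 0x19FF
clock 6: out=1, reg = 0x0CFF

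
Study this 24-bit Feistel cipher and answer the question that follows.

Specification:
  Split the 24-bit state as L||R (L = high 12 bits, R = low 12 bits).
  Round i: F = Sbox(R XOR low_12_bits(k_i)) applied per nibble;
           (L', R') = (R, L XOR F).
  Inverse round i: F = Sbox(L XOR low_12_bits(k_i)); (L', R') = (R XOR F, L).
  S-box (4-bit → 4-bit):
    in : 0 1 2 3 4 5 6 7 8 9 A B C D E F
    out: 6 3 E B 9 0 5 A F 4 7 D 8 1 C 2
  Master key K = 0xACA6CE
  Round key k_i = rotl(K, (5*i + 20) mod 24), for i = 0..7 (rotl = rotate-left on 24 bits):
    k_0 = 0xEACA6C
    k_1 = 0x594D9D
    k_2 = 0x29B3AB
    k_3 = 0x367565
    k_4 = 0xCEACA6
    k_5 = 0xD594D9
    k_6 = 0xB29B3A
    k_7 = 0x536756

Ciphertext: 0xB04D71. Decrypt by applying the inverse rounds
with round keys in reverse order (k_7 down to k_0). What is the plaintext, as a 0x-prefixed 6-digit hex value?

s_0 = ciphertext = 0xB04D71
s_1 = InvRound(s_0, k_7) = 0x57FB04
s_2 = InvRound(s_1, k_6) = 0x79457F
s_3 = InvRound(s_2, k_5) = 0xEEE794
s_4 = InvRound(s_3, k_4) = 0x90BEEE
s_5 = InvRound(s_4, k_3) = 0x6B290B
s_6 = InvRound(s_5, k_2) = 0x93F6B2
s_7 = InvRound(s_6, k_1) = 0xFCC93F
s_8 = InvRound(s_7, k_0) = 0x949FCC

0x949FCC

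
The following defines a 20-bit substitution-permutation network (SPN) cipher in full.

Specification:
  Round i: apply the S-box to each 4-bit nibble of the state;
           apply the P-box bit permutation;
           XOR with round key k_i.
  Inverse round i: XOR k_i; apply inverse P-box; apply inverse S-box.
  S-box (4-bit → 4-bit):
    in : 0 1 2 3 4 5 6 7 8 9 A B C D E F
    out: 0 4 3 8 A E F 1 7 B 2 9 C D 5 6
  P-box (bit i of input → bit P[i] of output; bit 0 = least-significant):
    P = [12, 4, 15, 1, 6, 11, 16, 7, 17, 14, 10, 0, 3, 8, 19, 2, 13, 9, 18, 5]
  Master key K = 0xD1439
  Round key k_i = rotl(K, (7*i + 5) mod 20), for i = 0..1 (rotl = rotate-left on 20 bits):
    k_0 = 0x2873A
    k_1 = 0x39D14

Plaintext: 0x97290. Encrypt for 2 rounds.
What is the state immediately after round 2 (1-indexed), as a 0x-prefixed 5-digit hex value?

0x889CD

s_0 = plaintext = 0x97290
s_1 = Round(s_0, k_0) = 0x0EDD2
s_2 = Round(s_1, k_1) = 0x889CD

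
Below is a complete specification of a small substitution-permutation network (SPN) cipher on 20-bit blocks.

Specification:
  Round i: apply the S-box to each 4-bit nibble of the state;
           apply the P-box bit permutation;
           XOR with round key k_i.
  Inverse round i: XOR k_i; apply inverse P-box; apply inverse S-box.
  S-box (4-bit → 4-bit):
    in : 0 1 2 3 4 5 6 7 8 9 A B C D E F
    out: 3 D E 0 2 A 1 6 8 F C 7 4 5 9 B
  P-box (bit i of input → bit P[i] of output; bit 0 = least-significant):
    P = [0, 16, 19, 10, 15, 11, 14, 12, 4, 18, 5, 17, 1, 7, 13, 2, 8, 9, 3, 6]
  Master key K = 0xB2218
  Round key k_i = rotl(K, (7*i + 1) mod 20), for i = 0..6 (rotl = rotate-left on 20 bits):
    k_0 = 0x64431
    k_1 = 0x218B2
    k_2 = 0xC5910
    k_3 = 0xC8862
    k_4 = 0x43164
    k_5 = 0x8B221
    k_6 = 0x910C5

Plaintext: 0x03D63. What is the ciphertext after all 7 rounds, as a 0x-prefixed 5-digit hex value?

0x849EC

s_0 = plaintext = 0x03D63
s_1 = Round(s_0, k_0) = 0x6C701
s_2 = Round(s_1, k_1) = 0xEB593
s_3 = Round(s_2, k_2) = 0xAA0D2
s_4 = Round(s_3, k_3) = 0x16C3E
s_5 = Round(s_4, k_4) = 0x4340F
s_6 = Round(s_5, k_5) = 0xD3C20
s_7 = Round(s_6, k_6) = 0x849EC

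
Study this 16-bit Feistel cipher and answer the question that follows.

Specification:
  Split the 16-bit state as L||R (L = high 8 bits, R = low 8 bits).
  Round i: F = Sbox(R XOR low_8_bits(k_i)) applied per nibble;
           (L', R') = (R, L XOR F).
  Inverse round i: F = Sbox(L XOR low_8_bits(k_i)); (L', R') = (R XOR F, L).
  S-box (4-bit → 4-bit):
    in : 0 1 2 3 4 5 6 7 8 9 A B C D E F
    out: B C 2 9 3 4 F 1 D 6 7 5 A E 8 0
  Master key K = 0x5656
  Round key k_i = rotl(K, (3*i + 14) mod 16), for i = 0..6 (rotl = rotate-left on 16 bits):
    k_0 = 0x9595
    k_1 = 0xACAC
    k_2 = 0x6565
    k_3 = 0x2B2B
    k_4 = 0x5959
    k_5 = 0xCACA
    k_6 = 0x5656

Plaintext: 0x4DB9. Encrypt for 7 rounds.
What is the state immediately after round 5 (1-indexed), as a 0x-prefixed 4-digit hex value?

s_0 = plaintext = 0x4DB9
s_1 = Round(s_0, k_0) = 0xB967
s_2 = Round(s_1, k_1) = 0x671C
s_3 = Round(s_2, k_2) = 0x1C71
s_4 = Round(s_3, k_3) = 0x715B
s_5 = Round(s_4, k_4) = 0x5BC3
s_6 = Round(s_5, k_5) = 0xC3ED
s_7 = Round(s_6, k_6) = 0xED96

0x5BC3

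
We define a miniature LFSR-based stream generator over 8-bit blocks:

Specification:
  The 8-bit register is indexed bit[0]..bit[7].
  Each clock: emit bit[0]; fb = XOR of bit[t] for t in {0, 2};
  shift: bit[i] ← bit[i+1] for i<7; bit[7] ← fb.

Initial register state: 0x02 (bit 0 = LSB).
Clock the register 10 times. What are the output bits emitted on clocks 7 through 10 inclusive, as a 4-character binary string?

reg_0 = 0x02
clock 1: out=0, reg = 0x01
clock 2: out=1, reg = 0x80
clock 3: out=0, reg = 0x40
clock 4: out=0, reg = 0x20
clock 5: out=0, reg = 0x10
clock 6: out=0, reg = 0x08
clock 7: out=0, reg = 0x04
clock 8: out=0, reg = 0x82
clock 9: out=0, reg = 0x41
clock 10: out=1, reg = 0xA0

0001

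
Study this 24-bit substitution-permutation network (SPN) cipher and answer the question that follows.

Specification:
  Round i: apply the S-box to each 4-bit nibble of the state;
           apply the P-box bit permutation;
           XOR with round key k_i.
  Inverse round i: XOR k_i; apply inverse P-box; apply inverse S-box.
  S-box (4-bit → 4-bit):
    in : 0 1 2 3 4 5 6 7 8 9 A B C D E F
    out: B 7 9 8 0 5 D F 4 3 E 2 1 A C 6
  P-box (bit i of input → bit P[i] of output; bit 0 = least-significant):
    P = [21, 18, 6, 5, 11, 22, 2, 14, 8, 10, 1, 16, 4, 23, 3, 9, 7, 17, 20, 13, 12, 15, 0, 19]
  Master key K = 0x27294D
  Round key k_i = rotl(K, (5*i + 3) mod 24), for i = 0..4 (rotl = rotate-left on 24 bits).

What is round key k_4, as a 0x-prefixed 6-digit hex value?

K = 0x27294D
k_0 = rotl(K, (5*0+3) mod 24) = rotl(K, 3) = 0x394A69
k_1 = rotl(K, (5*1+3) mod 24) = rotl(K, 8) = 0x294D27
k_2 = rotl(K, (5*2+3) mod 24) = rotl(K, 13) = 0x29A4E5
k_3 = rotl(K, (5*3+3) mod 24) = rotl(K, 18) = 0x349CA5
k_4 = rotl(K, (5*4+3) mod 24) = rotl(K, 23) = 0x9394A6

0x9394A6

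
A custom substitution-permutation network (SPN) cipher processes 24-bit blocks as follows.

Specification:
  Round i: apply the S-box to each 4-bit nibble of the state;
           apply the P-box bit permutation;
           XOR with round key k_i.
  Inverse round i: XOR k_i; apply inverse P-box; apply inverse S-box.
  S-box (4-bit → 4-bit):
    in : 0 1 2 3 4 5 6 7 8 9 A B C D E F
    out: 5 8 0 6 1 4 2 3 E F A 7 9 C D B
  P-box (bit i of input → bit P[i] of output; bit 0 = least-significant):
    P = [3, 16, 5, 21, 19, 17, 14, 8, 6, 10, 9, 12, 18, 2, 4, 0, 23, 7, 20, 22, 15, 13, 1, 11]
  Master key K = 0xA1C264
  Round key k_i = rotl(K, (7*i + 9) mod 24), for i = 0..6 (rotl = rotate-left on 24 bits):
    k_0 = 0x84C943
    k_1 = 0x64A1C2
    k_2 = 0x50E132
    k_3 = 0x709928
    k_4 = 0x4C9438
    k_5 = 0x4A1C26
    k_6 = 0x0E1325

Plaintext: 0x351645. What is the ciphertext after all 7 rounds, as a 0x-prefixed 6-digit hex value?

0xB38F3B

s_0 = plaintext = 0x351645
s_1 = Round(s_0, k_0) = 0x9CED60
s_2 = Round(s_1, k_1) = 0xA21BF9
s_3 = Round(s_2, k_2) = 0x7BCE5B
s_4 = Round(s_3, k_3) = 0xE56BC1
s_5 = Round(s_4, k_4) = 0x741B7E
s_6 = Round(s_5, k_5) = 0xE0BA4F
s_7 = Round(s_6, k_6) = 0xB38F3B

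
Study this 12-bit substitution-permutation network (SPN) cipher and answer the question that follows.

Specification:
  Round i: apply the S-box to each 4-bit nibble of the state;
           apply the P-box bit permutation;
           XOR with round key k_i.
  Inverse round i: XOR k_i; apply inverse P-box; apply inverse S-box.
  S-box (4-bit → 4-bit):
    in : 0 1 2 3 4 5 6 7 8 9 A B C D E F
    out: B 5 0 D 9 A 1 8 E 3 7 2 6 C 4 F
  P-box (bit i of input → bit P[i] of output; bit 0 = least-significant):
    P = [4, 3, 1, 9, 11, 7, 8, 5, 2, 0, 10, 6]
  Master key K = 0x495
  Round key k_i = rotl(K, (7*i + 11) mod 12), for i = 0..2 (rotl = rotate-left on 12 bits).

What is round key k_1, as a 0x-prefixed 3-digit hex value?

K = 0x495
k_0 = rotl(K, (7*0+11) mod 12) = rotl(K, 11) = 0xA4A
k_1 = rotl(K, (7*1+11) mod 12) = rotl(K, 6) = 0x552

0x552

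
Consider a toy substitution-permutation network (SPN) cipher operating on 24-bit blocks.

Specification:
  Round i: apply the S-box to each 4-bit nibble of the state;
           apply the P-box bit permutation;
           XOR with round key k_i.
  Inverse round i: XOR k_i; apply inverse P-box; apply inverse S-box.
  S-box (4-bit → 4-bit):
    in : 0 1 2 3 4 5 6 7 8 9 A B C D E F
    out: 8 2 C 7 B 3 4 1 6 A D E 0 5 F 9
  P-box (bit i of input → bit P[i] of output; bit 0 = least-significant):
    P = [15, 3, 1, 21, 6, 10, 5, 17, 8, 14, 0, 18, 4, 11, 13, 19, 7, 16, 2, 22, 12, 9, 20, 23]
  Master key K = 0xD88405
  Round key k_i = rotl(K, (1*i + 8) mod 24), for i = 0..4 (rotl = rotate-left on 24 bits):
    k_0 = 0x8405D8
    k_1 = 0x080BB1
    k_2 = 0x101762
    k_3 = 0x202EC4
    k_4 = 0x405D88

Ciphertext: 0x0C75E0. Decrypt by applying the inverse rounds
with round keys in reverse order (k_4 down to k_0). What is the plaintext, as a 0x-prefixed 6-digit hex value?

0x2FD954

s_0 = ciphertext = 0x0C75E0
s_1 = InvRound(s_0, k_4) = 0xC0B0D1
s_2 = InvRound(s_1, k_3) = 0x42561F
s_3 = InvRound(s_2, k_2) = 0x6273A1
s_4 = InvRound(s_3, k_1) = 0x70E100
s_5 = InvRound(s_4, k_0) = 0x2FD954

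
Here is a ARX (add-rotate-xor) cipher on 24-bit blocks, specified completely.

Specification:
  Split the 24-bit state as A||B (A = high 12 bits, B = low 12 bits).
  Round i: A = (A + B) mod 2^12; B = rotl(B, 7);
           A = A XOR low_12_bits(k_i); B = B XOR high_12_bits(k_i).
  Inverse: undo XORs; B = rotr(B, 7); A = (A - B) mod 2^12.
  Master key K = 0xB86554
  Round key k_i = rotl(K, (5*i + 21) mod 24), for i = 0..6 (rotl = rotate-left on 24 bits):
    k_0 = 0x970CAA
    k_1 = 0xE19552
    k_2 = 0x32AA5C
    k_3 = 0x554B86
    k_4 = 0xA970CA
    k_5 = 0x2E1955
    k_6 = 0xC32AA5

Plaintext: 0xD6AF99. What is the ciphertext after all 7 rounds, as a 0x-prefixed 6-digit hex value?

0x63C0E8

s_0 = plaintext = 0xD6AF99
s_1 = Round(s_0, k_0) = 0x1A958C
s_2 = Round(s_1, k_1) = 0x267835
s_3 = Round(s_2, k_2) = 0x0C09EB
s_4 = Round(s_3, k_3) = 0x12D09B
s_5 = Round(s_4, k_4) = 0x102713
s_6 = Round(s_5, k_5) = 0x140B59
s_7 = Round(s_6, k_6) = 0x63C0E8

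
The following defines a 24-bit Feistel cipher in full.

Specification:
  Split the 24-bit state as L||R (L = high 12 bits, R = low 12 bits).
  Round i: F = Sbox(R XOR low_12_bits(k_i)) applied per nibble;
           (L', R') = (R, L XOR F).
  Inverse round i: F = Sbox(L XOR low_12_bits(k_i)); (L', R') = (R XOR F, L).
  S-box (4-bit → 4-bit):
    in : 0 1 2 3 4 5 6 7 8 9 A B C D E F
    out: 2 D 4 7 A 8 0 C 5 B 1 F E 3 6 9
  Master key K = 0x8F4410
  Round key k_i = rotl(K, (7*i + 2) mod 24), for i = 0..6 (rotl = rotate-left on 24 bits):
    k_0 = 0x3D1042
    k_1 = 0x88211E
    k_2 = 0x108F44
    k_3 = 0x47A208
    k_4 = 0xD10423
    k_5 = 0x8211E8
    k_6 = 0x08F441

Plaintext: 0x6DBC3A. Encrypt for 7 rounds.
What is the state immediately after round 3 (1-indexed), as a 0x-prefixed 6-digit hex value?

s_0 = plaintext = 0x6DBC3A
s_1 = Round(s_0, k_0) = 0xC3A81E
s_2 = Round(s_1, k_1) = 0x81E718
s_3 = Round(s_2, k_2) = 0x718D90
s_4 = Round(s_3, k_3) = 0xD90EAD
s_5 = Round(s_4, k_4) = 0xEADCC6
s_6 = Round(s_5, k_5) = 0xCC6DEB
s_7 = Round(s_6, k_6) = 0xDEB7D7

0x718D90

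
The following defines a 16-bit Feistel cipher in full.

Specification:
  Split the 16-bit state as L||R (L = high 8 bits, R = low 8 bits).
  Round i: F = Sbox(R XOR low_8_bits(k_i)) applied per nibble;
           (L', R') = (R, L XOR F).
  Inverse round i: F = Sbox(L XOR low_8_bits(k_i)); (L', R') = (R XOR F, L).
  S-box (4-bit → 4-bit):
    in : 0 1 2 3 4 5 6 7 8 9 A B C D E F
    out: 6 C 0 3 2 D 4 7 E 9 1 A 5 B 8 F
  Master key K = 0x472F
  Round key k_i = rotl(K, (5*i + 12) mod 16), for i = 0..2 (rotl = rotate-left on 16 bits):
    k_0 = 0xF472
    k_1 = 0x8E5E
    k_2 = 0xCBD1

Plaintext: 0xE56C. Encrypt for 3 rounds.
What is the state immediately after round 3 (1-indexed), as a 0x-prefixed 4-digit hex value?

0x1F75

s_0 = plaintext = 0xE56C
s_1 = Round(s_0, k_0) = 0x6C2D
s_2 = Round(s_1, k_1) = 0x2D1F
s_3 = Round(s_2, k_2) = 0x1F75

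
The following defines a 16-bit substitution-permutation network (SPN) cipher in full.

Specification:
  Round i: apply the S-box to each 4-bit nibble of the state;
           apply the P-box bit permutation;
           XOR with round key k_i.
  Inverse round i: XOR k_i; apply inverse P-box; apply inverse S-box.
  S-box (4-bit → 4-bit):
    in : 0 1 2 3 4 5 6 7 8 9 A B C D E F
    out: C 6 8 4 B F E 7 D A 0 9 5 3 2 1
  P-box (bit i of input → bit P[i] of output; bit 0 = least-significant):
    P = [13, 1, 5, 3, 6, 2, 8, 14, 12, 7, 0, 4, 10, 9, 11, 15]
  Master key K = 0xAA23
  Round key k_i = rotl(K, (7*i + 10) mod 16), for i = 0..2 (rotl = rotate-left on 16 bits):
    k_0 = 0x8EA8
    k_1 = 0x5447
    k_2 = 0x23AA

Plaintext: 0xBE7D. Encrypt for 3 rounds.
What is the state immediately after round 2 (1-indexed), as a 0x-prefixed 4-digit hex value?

0x8551

s_0 = plaintext = 0xBE7D
s_1 = Round(s_0, k_0) = 0x2B6E
s_2 = Round(s_1, k_1) = 0x8551
s_3 = Round(s_2, k_2) = 0xFE5D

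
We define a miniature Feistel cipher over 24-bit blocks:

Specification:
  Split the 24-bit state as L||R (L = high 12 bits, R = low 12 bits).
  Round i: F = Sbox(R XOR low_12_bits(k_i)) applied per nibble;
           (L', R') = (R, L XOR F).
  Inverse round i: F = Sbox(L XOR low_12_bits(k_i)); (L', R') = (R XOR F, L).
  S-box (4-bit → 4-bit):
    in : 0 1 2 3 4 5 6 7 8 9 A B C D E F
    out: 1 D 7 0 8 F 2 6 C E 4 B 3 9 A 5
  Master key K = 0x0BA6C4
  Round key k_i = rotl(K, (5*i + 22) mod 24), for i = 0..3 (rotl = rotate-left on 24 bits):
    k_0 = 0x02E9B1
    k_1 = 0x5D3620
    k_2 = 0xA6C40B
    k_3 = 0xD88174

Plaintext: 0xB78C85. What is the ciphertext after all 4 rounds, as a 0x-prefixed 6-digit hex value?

0x115A59

s_0 = plaintext = 0xB78C85
s_1 = Round(s_0, k_0) = 0xC85470
s_2 = Round(s_1, k_1) = 0x470B74
s_3 = Round(s_2, k_2) = 0xB74115
s_4 = Round(s_3, k_3) = 0x115A59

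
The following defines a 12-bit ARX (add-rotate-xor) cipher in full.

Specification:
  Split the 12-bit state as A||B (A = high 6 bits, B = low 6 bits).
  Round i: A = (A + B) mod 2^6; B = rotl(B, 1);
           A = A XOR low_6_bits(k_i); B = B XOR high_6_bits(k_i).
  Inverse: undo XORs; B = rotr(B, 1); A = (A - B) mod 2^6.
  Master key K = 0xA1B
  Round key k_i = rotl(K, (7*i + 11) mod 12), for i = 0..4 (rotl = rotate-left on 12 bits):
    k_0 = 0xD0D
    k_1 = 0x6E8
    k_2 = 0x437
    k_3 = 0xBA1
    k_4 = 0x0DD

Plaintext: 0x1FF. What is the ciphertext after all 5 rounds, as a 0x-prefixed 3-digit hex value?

s_0 = plaintext = 0x1FF
s_1 = Round(s_0, k_0) = 0x2CB
s_2 = Round(s_1, k_1) = 0xF8D
s_3 = Round(s_2, k_2) = 0xF0A
s_4 = Round(s_3, k_3) = 0x9FA
s_5 = Round(s_4, k_4) = 0xF36

0xF36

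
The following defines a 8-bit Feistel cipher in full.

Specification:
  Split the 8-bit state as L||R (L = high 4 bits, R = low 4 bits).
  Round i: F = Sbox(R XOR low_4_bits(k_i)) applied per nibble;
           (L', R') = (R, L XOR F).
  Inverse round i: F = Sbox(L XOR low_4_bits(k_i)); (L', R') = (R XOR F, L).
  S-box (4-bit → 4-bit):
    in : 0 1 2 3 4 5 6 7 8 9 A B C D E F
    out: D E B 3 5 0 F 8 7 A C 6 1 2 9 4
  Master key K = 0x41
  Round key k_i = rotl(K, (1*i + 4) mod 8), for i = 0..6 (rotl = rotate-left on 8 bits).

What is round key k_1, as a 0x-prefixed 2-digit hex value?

0x28

K = 0x41
k_0 = rotl(K, (1*0+4) mod 8) = rotl(K, 4) = 0x14
k_1 = rotl(K, (1*1+4) mod 8) = rotl(K, 5) = 0x28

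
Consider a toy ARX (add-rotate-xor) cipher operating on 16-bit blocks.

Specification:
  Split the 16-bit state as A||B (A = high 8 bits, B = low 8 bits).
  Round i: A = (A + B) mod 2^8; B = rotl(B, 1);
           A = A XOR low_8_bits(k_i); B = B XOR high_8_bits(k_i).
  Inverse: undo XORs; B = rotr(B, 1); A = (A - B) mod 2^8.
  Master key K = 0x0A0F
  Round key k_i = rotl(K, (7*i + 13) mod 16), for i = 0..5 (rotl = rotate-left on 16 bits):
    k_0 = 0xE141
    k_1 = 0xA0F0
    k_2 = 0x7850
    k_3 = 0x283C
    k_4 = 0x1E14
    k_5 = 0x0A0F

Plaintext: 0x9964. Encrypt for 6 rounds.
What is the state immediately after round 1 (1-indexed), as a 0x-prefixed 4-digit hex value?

s_0 = plaintext = 0x9964
s_1 = Round(s_0, k_0) = 0xBC29
s_2 = Round(s_1, k_1) = 0x15F2
s_3 = Round(s_2, k_2) = 0x579D
s_4 = Round(s_3, k_3) = 0xC813
s_5 = Round(s_4, k_4) = 0xCF38
s_6 = Round(s_5, k_5) = 0x087A

0xBC29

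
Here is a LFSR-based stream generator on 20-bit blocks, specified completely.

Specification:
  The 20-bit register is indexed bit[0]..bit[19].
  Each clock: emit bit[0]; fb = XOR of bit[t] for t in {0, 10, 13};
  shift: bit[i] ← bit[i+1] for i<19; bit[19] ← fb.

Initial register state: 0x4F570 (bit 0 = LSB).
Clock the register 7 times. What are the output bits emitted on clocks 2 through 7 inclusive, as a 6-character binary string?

reg_0 = 0x4F570
clock 1: out=0, reg = 0x27AB8
clock 2: out=0, reg = 0x93D5C
clock 3: out=0, reg = 0x49EAE
clock 4: out=0, reg = 0xA4F57
clock 5: out=1, reg = 0x527AB
clock 6: out=1, reg = 0xA93D5
clock 7: out=1, reg = 0xD49EA

000111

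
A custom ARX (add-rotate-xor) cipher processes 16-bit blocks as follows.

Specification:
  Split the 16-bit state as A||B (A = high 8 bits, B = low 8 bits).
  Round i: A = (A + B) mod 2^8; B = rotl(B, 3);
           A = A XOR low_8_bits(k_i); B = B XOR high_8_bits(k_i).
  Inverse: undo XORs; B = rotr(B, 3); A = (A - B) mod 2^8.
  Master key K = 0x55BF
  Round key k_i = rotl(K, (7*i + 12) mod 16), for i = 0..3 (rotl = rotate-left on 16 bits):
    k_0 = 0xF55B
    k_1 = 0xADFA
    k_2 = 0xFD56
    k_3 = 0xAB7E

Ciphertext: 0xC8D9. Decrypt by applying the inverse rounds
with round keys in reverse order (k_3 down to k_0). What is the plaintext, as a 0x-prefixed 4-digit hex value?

0x1BD1

s_0 = ciphertext = 0xC8D9
s_1 = InvRound(s_0, k_3) = 0x684E
s_2 = InvRound(s_1, k_2) = 0xC876
s_3 = InvRound(s_2, k_1) = 0xB77B
s_4 = InvRound(s_3, k_0) = 0x1BD1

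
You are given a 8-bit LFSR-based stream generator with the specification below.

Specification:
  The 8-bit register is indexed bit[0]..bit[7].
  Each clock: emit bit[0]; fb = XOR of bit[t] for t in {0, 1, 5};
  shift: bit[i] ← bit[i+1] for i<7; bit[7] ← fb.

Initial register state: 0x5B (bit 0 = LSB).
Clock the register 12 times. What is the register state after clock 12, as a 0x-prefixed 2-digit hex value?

0x8D

reg_0 = 0x5B
clock 1: out=1, reg = 0x2D
clock 2: out=1, reg = 0x16
clock 3: out=0, reg = 0x8B
clock 4: out=1, reg = 0x45
clock 5: out=1, reg = 0xA2
clock 6: out=0, reg = 0x51
clock 7: out=1, reg = 0xA8
clock 8: out=0, reg = 0xD4
clock 9: out=0, reg = 0x6A
clock 10: out=0, reg = 0x35
clock 11: out=1, reg = 0x1A
clock 12: out=0, reg = 0x8D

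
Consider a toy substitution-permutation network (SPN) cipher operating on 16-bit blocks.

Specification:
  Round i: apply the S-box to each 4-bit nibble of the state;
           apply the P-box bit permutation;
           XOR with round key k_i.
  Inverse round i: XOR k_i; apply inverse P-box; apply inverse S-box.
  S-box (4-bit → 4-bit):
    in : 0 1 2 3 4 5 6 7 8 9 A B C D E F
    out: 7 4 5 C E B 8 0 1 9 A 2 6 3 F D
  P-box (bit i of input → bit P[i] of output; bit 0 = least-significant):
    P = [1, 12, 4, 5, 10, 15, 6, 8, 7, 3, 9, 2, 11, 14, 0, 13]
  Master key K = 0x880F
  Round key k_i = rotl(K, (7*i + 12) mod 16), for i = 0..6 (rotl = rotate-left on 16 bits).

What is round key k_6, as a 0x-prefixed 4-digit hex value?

0x03E2

K = 0x880F
k_0 = rotl(K, (7*0+12) mod 16) = rotl(K, 12) = 0xF880
k_1 = rotl(K, (7*1+12) mod 16) = rotl(K, 3) = 0x407C
k_2 = rotl(K, (7*2+12) mod 16) = rotl(K, 10) = 0x3E20
k_3 = rotl(K, (7*3+12) mod 16) = rotl(K, 1) = 0x101F
k_4 = rotl(K, (7*4+12) mod 16) = rotl(K, 8) = 0x0F88
k_5 = rotl(K, (7*5+12) mod 16) = rotl(K, 15) = 0xC407
k_6 = rotl(K, (7*6+12) mod 16) = rotl(K, 6) = 0x03E2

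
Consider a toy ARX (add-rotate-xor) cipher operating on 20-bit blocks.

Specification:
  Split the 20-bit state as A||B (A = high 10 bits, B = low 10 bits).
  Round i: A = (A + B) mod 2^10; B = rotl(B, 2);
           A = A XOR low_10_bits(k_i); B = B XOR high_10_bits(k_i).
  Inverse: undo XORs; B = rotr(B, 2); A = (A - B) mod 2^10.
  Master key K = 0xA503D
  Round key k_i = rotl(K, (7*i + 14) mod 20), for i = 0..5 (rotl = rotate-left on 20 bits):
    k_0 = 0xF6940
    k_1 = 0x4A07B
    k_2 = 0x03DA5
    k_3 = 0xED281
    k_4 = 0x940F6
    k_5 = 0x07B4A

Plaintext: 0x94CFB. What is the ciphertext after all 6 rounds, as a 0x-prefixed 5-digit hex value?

s_0 = plaintext = 0x94CFB
s_1 = Round(s_0, k_0) = 0x83836
s_2 = Round(s_1, k_1) = 0x8FDF0
s_3 = Round(s_2, k_2) = 0x62BCE
s_4 = Round(s_3, k_3) = 0xF648F
s_5 = Round(s_4, k_4) = 0x2786C
s_6 = Round(s_5, k_5) = 0x901AE

0x901AE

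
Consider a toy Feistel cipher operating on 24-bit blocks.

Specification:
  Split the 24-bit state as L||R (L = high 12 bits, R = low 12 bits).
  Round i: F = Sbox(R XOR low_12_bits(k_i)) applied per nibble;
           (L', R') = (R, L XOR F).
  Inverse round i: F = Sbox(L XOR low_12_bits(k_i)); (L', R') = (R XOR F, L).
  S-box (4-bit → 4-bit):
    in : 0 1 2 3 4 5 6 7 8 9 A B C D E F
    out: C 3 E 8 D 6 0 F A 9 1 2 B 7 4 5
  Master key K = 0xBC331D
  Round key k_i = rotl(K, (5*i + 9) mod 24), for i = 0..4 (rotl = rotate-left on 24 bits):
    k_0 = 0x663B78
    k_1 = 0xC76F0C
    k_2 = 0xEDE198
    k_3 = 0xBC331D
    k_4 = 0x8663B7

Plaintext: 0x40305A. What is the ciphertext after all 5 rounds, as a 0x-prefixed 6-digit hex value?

s_0 = plaintext = 0x40305A
s_1 = Round(s_0, k_0) = 0x05A6ED
s_2 = Round(s_1, k_1) = 0x6ED919
s_3 = Round(s_2, k_2) = 0x919C4E
s_4 = Round(s_3, k_3) = 0xC4EC71
s_5 = Round(s_4, k_4) = 0xC719FE

0xC719FE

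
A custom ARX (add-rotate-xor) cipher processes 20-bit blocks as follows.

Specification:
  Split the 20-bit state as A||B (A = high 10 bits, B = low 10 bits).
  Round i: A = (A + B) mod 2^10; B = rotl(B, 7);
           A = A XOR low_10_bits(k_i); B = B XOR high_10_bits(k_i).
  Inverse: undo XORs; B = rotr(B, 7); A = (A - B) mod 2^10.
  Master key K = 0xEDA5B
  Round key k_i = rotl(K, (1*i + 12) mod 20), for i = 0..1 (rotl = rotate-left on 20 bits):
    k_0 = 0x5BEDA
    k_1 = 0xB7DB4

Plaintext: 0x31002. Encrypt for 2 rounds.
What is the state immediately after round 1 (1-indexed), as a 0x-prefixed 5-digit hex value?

0x8706F

s_0 = plaintext = 0x31002
s_1 = Round(s_0, k_0) = 0x8706F
s_2 = Round(s_1, k_1) = 0xCFD52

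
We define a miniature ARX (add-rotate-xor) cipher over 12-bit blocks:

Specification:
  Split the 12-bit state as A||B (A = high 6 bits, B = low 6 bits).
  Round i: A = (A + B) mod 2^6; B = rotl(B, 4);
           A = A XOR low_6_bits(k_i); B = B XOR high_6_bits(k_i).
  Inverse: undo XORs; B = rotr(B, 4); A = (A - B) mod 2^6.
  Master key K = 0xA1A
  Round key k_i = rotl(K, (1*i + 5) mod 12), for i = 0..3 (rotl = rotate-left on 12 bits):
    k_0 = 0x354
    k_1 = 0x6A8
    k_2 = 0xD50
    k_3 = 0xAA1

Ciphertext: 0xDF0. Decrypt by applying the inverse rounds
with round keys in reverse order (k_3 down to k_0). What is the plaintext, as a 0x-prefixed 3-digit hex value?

s_0 = ciphertext = 0xDF0
s_1 = InvRound(s_0, k_3) = 0xB69
s_2 = InvRound(s_1, k_2) = 0x331
s_3 = InvRound(s_2, k_1) = 0xDAE
s_4 = InvRound(s_3, k_0) = 0x50E

0x50E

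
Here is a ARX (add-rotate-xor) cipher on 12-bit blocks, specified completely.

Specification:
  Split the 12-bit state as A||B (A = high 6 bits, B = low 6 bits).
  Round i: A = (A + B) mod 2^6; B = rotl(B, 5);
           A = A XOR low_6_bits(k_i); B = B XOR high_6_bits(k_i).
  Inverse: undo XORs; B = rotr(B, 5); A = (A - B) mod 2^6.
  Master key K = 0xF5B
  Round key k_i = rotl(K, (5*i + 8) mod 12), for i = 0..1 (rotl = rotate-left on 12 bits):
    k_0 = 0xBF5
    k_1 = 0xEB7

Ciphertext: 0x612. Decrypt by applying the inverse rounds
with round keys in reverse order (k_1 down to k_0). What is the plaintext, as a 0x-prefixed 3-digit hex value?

s_0 = ciphertext = 0x612
s_1 = InvRound(s_0, k_1) = 0x791
s_2 = InvRound(s_1, k_0) = 0xBBD

0xBBD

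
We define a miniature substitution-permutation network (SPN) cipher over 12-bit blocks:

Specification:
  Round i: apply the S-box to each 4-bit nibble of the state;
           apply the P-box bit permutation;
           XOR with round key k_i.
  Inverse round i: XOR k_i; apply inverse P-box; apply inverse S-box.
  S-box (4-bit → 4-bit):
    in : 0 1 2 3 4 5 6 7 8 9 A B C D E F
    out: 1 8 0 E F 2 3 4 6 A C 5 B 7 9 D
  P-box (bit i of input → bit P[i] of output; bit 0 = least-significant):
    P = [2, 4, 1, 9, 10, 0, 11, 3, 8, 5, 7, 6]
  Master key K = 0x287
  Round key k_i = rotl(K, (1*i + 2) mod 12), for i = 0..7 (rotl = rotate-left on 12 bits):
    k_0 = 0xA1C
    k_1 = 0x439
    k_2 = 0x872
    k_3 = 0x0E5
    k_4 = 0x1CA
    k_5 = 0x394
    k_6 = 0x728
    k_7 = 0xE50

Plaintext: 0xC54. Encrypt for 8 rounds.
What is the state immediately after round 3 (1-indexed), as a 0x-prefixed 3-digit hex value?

s_0 = plaintext = 0xC54
s_1 = Round(s_0, k_0) = 0x96B
s_2 = Round(s_1, k_1) = 0x05E
s_3 = Round(s_2, k_2) = 0xB77
s_4 = Round(s_3, k_3) = 0x967
s_5 = Round(s_4, k_4) = 0x5A9
s_6 = Round(s_5, k_5) = 0x9AC
s_7 = Round(s_6, k_6) = 0xD54
s_8 = Round(s_7, k_7) = 0xDE7

0xB77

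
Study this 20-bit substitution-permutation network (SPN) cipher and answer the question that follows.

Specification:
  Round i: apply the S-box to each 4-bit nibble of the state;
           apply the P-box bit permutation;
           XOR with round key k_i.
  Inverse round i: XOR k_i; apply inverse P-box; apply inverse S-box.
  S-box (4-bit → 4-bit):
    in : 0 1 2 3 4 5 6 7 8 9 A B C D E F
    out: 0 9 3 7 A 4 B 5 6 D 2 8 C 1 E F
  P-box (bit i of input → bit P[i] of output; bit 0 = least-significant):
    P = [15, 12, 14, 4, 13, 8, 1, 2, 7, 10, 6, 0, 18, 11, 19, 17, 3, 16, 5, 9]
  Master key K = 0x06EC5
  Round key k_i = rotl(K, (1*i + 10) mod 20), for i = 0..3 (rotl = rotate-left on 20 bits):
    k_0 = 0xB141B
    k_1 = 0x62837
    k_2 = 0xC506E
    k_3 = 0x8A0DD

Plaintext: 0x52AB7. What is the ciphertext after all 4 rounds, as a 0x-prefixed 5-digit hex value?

0xC73B7

s_0 = plaintext = 0x52AB7
s_1 = Round(s_0, k_0) = 0xFD83F
s_2 = Round(s_1, k_1) = 0x3DF4D
s_3 = Round(s_2, k_2) = 0x9D583
s_4 = Round(s_3, k_3) = 0xC73B7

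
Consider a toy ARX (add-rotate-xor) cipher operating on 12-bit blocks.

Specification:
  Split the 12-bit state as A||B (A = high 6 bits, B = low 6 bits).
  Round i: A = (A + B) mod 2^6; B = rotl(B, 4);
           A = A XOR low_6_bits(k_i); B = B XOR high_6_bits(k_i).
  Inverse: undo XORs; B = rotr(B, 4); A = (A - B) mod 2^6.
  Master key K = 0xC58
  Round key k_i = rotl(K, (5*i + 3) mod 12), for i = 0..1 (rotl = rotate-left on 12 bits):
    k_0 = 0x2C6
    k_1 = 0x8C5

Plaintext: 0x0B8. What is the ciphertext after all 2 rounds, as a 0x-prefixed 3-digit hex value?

s_0 = plaintext = 0x0B8
s_1 = Round(s_0, k_0) = 0xF05
s_2 = Round(s_1, k_1) = 0x132

0x132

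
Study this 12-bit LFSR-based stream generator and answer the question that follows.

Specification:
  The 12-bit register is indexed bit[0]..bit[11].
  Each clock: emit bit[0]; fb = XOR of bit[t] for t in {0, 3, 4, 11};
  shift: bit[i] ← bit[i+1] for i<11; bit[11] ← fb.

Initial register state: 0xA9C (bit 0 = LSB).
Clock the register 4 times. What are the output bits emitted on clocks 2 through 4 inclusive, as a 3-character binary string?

011

reg_0 = 0xA9C
clock 1: out=0, reg = 0xD4E
clock 2: out=0, reg = 0x6A7
clock 3: out=1, reg = 0xB53
clock 4: out=1, reg = 0xDA9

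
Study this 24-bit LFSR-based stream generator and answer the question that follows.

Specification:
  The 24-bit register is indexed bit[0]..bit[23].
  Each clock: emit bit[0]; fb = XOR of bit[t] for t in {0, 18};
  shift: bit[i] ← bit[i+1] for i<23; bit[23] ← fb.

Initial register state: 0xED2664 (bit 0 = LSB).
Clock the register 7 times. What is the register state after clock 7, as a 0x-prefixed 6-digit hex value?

reg_0 = 0xED2664
clock 1: out=0, reg = 0xF69332
clock 2: out=0, reg = 0xFB4999
clock 3: out=1, reg = 0xFDA4CC
clock 4: out=0, reg = 0xFED266
clock 5: out=0, reg = 0xFF6933
clock 6: out=1, reg = 0x7FB499
clock 7: out=1, reg = 0x3FDA4C

0x3FDA4C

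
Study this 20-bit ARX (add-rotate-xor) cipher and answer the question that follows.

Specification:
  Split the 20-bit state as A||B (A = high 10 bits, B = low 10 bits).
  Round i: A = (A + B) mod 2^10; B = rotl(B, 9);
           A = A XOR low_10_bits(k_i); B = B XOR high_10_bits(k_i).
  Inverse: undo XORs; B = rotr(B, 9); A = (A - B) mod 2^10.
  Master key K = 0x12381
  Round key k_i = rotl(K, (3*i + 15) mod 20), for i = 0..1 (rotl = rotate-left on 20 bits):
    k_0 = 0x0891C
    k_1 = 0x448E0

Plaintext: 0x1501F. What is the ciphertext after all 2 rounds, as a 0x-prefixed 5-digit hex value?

0xDF204

s_0 = plaintext = 0x1501F
s_1 = Round(s_0, k_0) = 0x5BE2D
s_2 = Round(s_1, k_1) = 0xDF204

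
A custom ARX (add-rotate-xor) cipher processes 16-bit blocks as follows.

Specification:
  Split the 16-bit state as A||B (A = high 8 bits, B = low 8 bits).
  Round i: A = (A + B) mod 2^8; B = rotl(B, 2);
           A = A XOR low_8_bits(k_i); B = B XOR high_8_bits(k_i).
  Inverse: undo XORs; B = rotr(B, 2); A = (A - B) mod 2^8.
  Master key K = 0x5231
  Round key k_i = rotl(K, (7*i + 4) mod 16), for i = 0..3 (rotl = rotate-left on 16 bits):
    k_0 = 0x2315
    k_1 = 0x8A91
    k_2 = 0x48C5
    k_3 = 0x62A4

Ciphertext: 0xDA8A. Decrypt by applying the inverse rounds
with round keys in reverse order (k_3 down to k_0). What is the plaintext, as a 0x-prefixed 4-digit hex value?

0x51A9

s_0 = ciphertext = 0xDA8A
s_1 = InvRound(s_0, k_3) = 0x443A
s_2 = InvRound(s_1, k_2) = 0xE59C
s_3 = InvRound(s_2, k_1) = 0xEF85
s_4 = InvRound(s_3, k_0) = 0x51A9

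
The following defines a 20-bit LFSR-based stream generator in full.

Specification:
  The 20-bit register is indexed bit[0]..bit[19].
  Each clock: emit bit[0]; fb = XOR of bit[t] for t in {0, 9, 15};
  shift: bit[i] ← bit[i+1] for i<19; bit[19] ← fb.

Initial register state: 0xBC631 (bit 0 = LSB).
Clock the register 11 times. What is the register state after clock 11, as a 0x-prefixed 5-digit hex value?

0xECB78

reg_0 = 0xBC631
clock 1: out=1, reg = 0xDE318
clock 2: out=0, reg = 0x6F18C
clock 3: out=0, reg = 0xB78C6
clock 4: out=0, reg = 0x5BC63
clock 5: out=1, reg = 0x2DE31
clock 6: out=1, reg = 0x96F18
clock 7: out=0, reg = 0xCB78C
clock 8: out=0, reg = 0x65BC6
clock 9: out=0, reg = 0xB2DE3
clock 10: out=1, reg = 0xD96F1
clock 11: out=1, reg = 0xECB78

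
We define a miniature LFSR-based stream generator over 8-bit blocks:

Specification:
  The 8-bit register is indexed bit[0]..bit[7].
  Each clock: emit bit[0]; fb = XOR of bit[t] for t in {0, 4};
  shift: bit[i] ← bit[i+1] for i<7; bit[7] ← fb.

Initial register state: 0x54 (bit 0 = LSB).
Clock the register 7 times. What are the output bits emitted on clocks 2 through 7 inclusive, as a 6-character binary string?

reg_0 = 0x54
clock 1: out=0, reg = 0xAA
clock 2: out=0, reg = 0x55
clock 3: out=1, reg = 0x2A
clock 4: out=0, reg = 0x15
clock 5: out=1, reg = 0x0A
clock 6: out=0, reg = 0x05
clock 7: out=1, reg = 0x82

010101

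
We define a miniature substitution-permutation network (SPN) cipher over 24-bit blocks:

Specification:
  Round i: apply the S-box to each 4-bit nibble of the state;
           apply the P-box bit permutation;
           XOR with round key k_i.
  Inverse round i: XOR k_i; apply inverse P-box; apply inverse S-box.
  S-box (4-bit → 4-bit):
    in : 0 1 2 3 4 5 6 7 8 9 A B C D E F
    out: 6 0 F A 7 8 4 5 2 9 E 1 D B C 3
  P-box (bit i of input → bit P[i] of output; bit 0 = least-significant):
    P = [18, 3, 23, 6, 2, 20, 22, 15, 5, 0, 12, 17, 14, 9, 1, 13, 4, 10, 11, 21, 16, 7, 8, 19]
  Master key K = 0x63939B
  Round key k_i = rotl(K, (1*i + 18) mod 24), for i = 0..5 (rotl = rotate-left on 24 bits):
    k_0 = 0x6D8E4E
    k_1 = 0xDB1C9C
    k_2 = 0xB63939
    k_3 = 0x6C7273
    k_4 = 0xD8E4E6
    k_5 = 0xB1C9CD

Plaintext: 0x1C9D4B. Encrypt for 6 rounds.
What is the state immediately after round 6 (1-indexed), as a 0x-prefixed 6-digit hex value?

s_0 = plaintext = 0x1C9D4B
s_1 = Round(s_0, k_0) = 0x1BE67B
s_2 = Round(s_1, k_1) = 0x9F2C8A
s_3 = Round(s_2, k_2) = 0x2D4F43
s_4 = Round(s_3, k_3) = 0x15358C
s_5 = Round(s_4, k_4) = 0x6EC6A6
s_6 = Round(s_5, k_5) = 0x4130CF

0x4130CF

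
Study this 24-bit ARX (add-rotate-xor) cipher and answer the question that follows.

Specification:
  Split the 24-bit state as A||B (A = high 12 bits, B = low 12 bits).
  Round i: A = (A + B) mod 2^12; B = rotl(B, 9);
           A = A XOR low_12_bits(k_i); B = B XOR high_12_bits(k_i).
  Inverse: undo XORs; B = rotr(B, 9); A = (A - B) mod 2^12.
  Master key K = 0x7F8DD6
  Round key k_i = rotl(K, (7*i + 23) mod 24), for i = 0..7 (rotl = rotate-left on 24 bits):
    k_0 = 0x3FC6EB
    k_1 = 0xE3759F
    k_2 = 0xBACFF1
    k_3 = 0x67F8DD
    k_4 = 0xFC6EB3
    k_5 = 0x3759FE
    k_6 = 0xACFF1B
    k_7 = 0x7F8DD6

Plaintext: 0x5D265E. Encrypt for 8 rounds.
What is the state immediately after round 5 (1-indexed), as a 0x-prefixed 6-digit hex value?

0x5564AF

s_0 = plaintext = 0x5D265E
s_1 = Round(s_0, k_0) = 0xADBF37
s_2 = Round(s_1, k_1) = 0xF8D1D1
s_3 = Round(s_2, k_2) = 0xEAF996
s_4 = Round(s_3, k_3) = 0x098B4D
s_5 = Round(s_4, k_4) = 0x5564AF
s_6 = Round(s_5, k_5) = 0x3FBDE0
s_7 = Round(s_6, k_6) = 0xEC0B73
s_8 = Round(s_7, k_7) = 0x7E5096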